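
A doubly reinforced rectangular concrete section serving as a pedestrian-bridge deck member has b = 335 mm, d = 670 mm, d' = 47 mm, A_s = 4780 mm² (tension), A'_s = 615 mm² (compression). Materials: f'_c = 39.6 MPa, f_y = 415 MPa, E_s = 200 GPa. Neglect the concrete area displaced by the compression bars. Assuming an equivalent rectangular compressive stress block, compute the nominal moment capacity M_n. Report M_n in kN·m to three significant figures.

M_n ≈ 1180 kN·m

Assume both tension and compression steel yield.
Net tension couple steel: A_s − A'_s = 4165 mm².
a = (A_s − A'_s) f_y / (0.85 f'_c b) = 1728475/(0.85 × 39.6 × 335) = 153.29 mm.
c = a/β₁ = 153.29/0.767 = 199.86 mm; ε'_s = 0.003(c − d')/c = 0.0023 ≥ f_y/E_s = 0.0021, so compression steel does yield.
M_n = (A_s − A'_s) f_y (d − a/2) + A'_s f_y (d − d') = [1728475 × (670 − 76.645) + 255225 × (670 − 47)] × 10⁻⁶ = 1025.60 + 159.01 = 1184.61 kN·m.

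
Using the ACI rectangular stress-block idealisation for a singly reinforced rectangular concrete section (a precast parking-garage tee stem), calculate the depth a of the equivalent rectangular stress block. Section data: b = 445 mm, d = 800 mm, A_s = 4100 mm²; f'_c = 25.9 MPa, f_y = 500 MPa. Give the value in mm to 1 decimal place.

a ≈ 209.3 mm

T = A_s f_y = 4100 × 500 = 2050000 N = 2050 kN.
Setting C = 0.85 f'_c a b equal to T: a = 2050000/(0.85 × 25.9 × 445) = 209.3 mm.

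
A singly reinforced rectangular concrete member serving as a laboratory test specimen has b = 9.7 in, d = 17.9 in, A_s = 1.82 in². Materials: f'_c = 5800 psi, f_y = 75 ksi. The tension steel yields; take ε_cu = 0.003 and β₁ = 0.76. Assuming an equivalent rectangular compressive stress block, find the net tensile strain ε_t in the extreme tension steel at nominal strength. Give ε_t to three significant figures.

ε_t ≈ 0.0113

a = A_s f_y/(0.85 f'_c b) = 2.854 in.
β₁ = 0.76, so c = a/β₁ = 2.854/0.76 = 3.755 in.
From the linear strain diagram with ε_cu = 0.003: ε_t = 0.003 (d − c)/c = 0.003 × (17.9 − 3.755)/3.755 = 0.0113.
Since ε_t ≥ 0.005, the section is tension-controlled.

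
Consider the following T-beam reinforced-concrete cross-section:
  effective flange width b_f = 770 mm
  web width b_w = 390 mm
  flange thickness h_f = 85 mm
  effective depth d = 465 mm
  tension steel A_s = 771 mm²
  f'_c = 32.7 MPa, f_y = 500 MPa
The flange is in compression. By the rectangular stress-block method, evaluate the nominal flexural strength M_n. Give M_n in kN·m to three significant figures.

Tension: T = A_s f_y = 771 × 500 = 385500 N.
Try a within the flange: a = T/(0.85 f'_c b_f) = 385500/(0.85 × 32.7 × 770) = 18.01 mm.
Since a = 18.01 ≤ h_f = 85 mm, the stress block lies entirely in the flange; analyse as a rectangular beam of width b_f.
M_n = T(d − a/2) = 385500 × (465 − 9.005) = 175.79 × 10⁶ N·mm.
M_n = 175.79 kN·m.

M_n ≈ 176 kN·m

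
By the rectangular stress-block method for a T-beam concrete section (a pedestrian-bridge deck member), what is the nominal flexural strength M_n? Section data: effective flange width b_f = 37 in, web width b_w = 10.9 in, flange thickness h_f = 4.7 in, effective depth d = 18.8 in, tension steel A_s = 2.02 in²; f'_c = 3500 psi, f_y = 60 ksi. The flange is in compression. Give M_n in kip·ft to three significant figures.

Tension: T = A_s f_y = 2.02 × 60 = 121.2 kips.
Try a within the flange: a = T/(0.85 f'_c b_f) = 121.2/(0.85 × 3.5 × 37) = 1.101 in.
Since a = 1.101 ≤ h_f = 4.7 in, the stress block lies entirely in the flange; analyse as a rectangular beam of width b_f.
M_n = T(d − a/2) = 121.2 × (18.8 − 0.5505) = 2211.8 kip·in.
M_n = 2211.8/12 = 184.32 kip·ft.

M_n ≈ 184 kip·ft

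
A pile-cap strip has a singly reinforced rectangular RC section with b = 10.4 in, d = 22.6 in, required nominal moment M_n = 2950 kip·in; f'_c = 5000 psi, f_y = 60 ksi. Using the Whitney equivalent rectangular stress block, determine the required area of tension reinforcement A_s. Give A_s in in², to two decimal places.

From M_n = 0.85 f'_c a b (d − a/2):
a = d − √(d² − 2M_n/(0.85 f'_c b)) = 22.6 − √(22.6² − 2 × 2950/(0.85 × 5 × 10.4)) = 3.176 in.
A_s = 0.85 f'_c a b / f_y = 0.85 × 5 × 3.176 × 10.4 / 60 = 2.340 in².

A_s ≈ 2.34 in²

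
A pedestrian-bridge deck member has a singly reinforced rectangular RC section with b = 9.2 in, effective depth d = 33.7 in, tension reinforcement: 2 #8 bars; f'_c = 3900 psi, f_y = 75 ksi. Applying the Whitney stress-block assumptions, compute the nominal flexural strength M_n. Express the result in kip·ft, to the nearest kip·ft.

A_s = 2 × 0.79 = 1.58 in².
T = A_s f_y = 1.58 × 75 = 118.5 kips.
a = T/(0.85 f'_c b) = 118.5/(0.85 × 3.9 × 9.2) = 3.886 in.
M_n = T(d − a/2) = 118.5 × (33.7 − 1.943) = 3763.2 kip·in = 3763.2/12 = 313.60 kip·ft.

M_n ≈ 314 kip·ft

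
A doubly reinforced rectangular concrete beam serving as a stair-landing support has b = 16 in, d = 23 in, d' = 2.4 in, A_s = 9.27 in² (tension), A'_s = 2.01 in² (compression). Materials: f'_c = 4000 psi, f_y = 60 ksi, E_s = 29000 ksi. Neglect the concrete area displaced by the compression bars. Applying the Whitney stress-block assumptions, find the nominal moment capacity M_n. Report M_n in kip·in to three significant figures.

Assume both steels yield.
a = (A_s − A'_s) f_y/(0.85 f'_c b) = (9.27 − 2.01) × 60/(0.85 × 4 × 16) = 8.007 in.
c = a/β₁ = 8.007/0.85 = 9.420 in; ε'_s = 0.003(c − d')/c = 0.0022 ≥ ε_y = 0.0021, so the compression steel yields.
M_n = (A_s − A'_s) f_y (d − a/2) + A'_s f_y (d − d') = 435.6 × (23 − 4.0035) + 120.6 × (23 − 2.4) = 8274.9 + 2484.4 = 10759.3 kip·in.

M_n ≈ 10800 kip·in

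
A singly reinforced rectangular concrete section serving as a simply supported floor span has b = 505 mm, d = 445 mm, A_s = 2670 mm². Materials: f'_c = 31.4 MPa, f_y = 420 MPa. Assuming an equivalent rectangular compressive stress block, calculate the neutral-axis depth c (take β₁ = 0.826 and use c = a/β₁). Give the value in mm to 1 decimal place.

c ≈ 100.7 mm

T = A_s f_y = 2670 × 420 = 1121400 N = 1121.4 kN.
Setting C = 0.85 f'_c a b equal to T: a = 1121400/(0.85 × 31.4 × 505) = 83.199 mm.
With β₁ = 0.826, c = a/β₁ = 83.199/0.826 = 100.7 mm.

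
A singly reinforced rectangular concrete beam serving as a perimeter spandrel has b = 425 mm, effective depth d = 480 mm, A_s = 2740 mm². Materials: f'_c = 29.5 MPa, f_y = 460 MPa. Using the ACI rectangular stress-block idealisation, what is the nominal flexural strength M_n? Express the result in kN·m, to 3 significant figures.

M_n ≈ 530 kN·m

T = A_s f_y = 2740 × 460 = 1260400 N = 1260.4 kN.
From C = T: a = T/(0.85 f'_c b) = 1260400/(0.85 × 29.5 × 425) = 118.27 mm.
M_n = T(d − a/2) = 1260.4 kN × (480 − 59.135) mm = 530.46 kN·m.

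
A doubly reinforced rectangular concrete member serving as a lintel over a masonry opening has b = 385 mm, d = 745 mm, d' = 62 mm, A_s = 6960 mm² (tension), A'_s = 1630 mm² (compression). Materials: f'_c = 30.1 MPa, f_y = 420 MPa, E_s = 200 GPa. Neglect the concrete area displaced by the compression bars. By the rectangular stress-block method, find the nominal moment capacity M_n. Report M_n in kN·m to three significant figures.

Assume both tension and compression steel yield.
Net tension couple steel: A_s − A'_s = 5330 mm².
a = (A_s − A'_s) f_y / (0.85 f'_c b) = 2238600/(0.85 × 30.1 × 385) = 227.26 mm.
c = a/β₁ = 227.26/0.835 = 272.17 mm; ε'_s = 0.003(c − d')/c = 0.0023 ≥ f_y/E_s = 0.0021, so compression steel does yield.
M_n = (A_s − A'_s) f_y (d − a/2) + A'_s f_y (d − d') = [2238600 × (745 − 113.63) + 684600 × (745 − 62)] × 10⁻⁶ = 1413.38 + 467.58 = 1880.96 kN·m.

M_n ≈ 1880 kN·m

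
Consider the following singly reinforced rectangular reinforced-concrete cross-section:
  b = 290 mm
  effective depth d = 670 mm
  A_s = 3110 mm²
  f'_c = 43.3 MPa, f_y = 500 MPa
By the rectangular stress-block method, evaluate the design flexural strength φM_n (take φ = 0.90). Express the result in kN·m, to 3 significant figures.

φM_n ≈ 836 kN·m

T = A_s f_y = 3110 × 500 = 1555000 N = 1555 kN.
From C = T: a = T/(0.85 f'_c b) = 1555000/(0.85 × 43.3 × 290) = 145.69 mm.
M_n = T(d − a/2) = 1555 kN × (670 − 72.845) mm = 928.58 kN·m.
φM_n = 0.90 × 928.58 = 835.72 kN·m.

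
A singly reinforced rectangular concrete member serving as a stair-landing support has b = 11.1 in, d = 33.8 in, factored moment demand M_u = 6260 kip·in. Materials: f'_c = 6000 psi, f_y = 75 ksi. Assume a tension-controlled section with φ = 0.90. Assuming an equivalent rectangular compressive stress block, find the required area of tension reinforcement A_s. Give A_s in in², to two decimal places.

A_s ≈ 2.91 in²

M_n = M_u/φ = 6260/0.90 = 6955.56 kip·in.
From M_n = 0.85 f'_c a b (d − a/2):
a = d − √(d² − 2M_n/(0.85 f'_c b)) = 33.8 − √(33.8² − 2 × 6955.56/(0.85 × 6 × 11.1)) = 3.855 in.
A_s = 0.85 f'_c a b / f_y = 0.85 × 6 × 3.855 × 11.1 / 75 = 2.910 in².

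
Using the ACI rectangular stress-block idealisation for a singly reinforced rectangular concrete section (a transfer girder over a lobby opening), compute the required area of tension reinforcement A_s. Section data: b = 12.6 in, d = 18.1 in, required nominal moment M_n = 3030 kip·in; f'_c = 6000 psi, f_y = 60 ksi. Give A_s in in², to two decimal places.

From M_n = 0.85 f'_c a b (d − a/2):
a = d − √(d² − 2M_n/(0.85 f'_c b)) = 18.1 − √(18.1² − 2 × 3030/(0.85 × 6 × 12.6)) = 2.826 in.
A_s = 0.85 f'_c a b / f_y = 0.85 × 6 × 2.826 × 12.6 / 60 = 3.027 in².

A_s ≈ 3.03 in²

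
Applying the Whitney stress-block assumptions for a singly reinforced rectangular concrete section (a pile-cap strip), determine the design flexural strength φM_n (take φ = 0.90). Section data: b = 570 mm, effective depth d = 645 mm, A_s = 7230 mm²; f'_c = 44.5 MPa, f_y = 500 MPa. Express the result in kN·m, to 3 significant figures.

T = A_s f_y = 7230 × 500 = 3615000 N = 3615 kN.
From C = T: a = T/(0.85 f'_c b) = 3615000/(0.85 × 44.5 × 570) = 167.67 mm.
M_n = T(d − a/2) = 3615 kN × (645 − 83.835) mm = 2028.61 kN·m.
φM_n = 0.90 × 2028.61 = 1825.75 kN·m.

φM_n ≈ 1830 kN·m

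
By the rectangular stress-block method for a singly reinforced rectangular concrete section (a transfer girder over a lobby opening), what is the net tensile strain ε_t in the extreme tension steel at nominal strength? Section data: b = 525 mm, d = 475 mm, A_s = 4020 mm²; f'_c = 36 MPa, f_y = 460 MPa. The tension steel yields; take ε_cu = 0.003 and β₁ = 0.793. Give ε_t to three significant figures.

a = A_s f_y/(0.85 f'_c b) = 115.11 mm.
β₁ = 0.793, so c = a/β₁ = 115.11/0.793 = 145.16 mm.
From the linear strain diagram with ε_cu = 0.003: ε_t = 0.003 (d − c)/c = 0.003 × (475 − 145.16)/145.16 = 0.00682.
Since ε_t ≥ 0.005, the section is tension-controlled.

ε_t ≈ 0.00682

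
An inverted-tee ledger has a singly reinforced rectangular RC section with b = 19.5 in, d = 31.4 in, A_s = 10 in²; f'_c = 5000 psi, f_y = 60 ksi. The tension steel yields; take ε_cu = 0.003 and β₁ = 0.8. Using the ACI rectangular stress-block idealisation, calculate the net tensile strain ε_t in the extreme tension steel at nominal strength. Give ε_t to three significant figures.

a = A_s f_y/(0.85 f'_c b) = 7.240 in.
β₁ = 0.8, so c = a/β₁ = 7.240/0.8 = 9.050 in.
From the linear strain diagram with ε_cu = 0.003: ε_t = 0.003 (d − c)/c = 0.003 × (31.4 − 9.050)/9.050 = 0.00741.
Since ε_t ≥ 0.005, the section is tension-controlled.

ε_t ≈ 0.00741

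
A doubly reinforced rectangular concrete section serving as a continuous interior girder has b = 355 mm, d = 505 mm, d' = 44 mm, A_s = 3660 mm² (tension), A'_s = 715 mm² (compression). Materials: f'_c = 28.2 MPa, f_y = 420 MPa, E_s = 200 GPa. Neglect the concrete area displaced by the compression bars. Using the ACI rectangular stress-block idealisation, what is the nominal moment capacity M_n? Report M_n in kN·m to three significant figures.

M_n ≈ 673 kN·m

Assume both tension and compression steel yield.
Net tension couple steel: A_s − A'_s = 2945 mm².
a = (A_s − A'_s) f_y / (0.85 f'_c b) = 1236900/(0.85 × 28.2 × 355) = 145.36 mm.
c = a/β₁ = 145.36/0.849 = 171.21 mm; ε'_s = 0.003(c − d')/c = 0.0022 ≥ f_y/E_s = 0.0021, so compression steel does yield.
M_n = (A_s − A'_s) f_y (d − a/2) + A'_s f_y (d − d') = [1236900 × (505 − 72.68) + 300300 × (505 − 44)] × 10⁻⁶ = 534.74 + 138.44 = 673.18 kN·m.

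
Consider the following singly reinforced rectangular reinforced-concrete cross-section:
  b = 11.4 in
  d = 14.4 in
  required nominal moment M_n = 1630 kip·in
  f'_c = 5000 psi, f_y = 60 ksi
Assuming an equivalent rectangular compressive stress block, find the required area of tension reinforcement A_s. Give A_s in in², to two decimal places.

A_s ≈ 2.07 in²

From M_n = 0.85 f'_c a b (d − a/2):
a = d − √(d² − 2M_n/(0.85 f'_c b)) = 14.4 − √(14.4² − 2 × 1630/(0.85 × 5 × 11.4)) = 2.565 in.
A_s = 0.85 f'_c a b / f_y = 0.85 × 5 × 2.565 × 11.4 / 60 = 2.071 in².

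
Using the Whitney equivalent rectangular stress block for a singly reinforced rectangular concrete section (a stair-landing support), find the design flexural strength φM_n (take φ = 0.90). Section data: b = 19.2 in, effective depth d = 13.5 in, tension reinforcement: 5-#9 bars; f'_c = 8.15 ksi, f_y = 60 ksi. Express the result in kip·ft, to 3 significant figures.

φM_n ≈ 278 kip·ft

A_s = 5 × 1 = 5 in².
T = A_s f_y = 5 × 60 = 300 kips.
a = T/(0.85 f'_c b) = 300/(0.85 × 8.15 × 19.2) = 2.256 in.
M_n = T(d − a/2) = 300 × (13.5 − 1.128) = 3711.6 kip·in = 3711.6/12 = 309.30 kip·ft.
φM_n = 0.90 × 309.30 = 278.37 kip·ft.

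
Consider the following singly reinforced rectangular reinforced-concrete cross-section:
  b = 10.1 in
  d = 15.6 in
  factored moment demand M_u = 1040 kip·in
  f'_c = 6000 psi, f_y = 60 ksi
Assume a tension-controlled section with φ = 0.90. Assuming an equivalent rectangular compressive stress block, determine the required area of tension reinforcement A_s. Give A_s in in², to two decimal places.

A_s ≈ 1.30 in²

M_n = M_u/φ = 1040/0.90 = 1155.56 kip·in.
From M_n = 0.85 f'_c a b (d − a/2):
a = d − √(d² − 2M_n/(0.85 f'_c b)) = 15.6 − √(15.6² − 2 × 1155.56/(0.85 × 6 × 10.1)) = 1.511 in.
A_s = 0.85 f'_c a b / f_y = 0.85 × 6 × 1.511 × 10.1 / 60 = 1.297 in².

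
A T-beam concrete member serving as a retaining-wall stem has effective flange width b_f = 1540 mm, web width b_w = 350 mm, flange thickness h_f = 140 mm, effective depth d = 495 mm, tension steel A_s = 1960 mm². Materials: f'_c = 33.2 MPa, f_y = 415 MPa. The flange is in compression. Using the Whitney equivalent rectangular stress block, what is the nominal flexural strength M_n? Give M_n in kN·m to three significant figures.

Tension: T = A_s f_y = 1960 × 415 = 813400 N.
Try a within the flange: a = T/(0.85 f'_c b_f) = 813400/(0.85 × 33.2 × 1540) = 18.72 mm.
Since a = 18.72 ≤ h_f = 140 mm, the stress block lies entirely in the flange; analyse as a rectangular beam of width b_f.
M_n = T(d − a/2) = 813400 × (495 − 9.36) = 395.02 × 10⁶ N·mm.
M_n = 395.02 kN·m.

M_n ≈ 395 kN·m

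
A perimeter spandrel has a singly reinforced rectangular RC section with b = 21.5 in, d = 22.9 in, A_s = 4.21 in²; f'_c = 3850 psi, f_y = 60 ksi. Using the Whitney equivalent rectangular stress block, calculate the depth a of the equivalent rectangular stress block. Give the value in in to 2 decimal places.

T = A_s f_y = 4.21 × 60 = 252.6 kips.
a = T/(0.85 f'_c b) = 252.6/(0.85 × 3.85 × 21.5) = 3.59 in.

a ≈ 3.59 in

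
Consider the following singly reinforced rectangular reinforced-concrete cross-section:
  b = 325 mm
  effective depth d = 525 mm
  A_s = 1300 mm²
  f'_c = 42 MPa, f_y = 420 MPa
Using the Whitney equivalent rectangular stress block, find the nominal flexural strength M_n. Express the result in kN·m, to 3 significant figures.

T = A_s f_y = 1300 × 420 = 546000 N = 546 kN.
From C = T: a = T/(0.85 f'_c b) = 546000/(0.85 × 42 × 325) = 47.06 mm.
M_n = T(d − a/2) = 546 kN × (525 − 23.53) mm = 273.80 kN·m.

M_n ≈ 274 kN·m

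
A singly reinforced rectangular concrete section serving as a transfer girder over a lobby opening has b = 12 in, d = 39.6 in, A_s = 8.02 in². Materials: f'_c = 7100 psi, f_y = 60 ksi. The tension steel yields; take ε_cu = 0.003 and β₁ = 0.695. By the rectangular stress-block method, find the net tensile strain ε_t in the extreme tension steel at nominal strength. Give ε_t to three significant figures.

ε_t ≈ 0.00943

a = A_s f_y/(0.85 f'_c b) = 6.645 in.
β₁ = 0.695, so c = a/β₁ = 6.645/0.695 = 9.561 in.
From the linear strain diagram with ε_cu = 0.003: ε_t = 0.003 (d − c)/c = 0.003 × (39.6 − 9.561)/9.561 = 0.00943.
Since ε_t ≥ 0.005, the section is tension-controlled.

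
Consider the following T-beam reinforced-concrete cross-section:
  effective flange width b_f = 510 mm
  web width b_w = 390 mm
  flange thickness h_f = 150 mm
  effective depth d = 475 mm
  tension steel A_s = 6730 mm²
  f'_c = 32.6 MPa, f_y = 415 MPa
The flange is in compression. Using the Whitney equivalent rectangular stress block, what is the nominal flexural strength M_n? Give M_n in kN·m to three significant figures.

Tension: T = A_s f_y = 6730 × 415 = 2792950 N.
Try a within the flange: a = T/(0.85 f'_c b_f) = 2792950/(0.85 × 32.6 × 510) = 197.63 mm.
a = 197.63 > h_f = 150 mm: the block extends into the web. Split into flange-overhang and web parts.
C_f = 0.85 f'_c (b_f − b_w) h_f = 0.85 × 32.6 × (510 − 390) × 150 = 498780 N.
Remaining web compression depth: a_w = (T − C_f)/(0.85 f'_c b_w) = (2792950 − 498780)/(0.85 × 32.6 × 390) = 212.29 mm.
M_n = C_f(d − h_f/2) + (T − C_f)(d − a_w/2) = 498780 × (475 − 75) + 2294170 × (475 − 106.145) = 199.51 + 846.22 = 1045.73 × 10⁶ N·mm.
M_n = 1045.73 kN·m.

M_n ≈ 1050 kN·m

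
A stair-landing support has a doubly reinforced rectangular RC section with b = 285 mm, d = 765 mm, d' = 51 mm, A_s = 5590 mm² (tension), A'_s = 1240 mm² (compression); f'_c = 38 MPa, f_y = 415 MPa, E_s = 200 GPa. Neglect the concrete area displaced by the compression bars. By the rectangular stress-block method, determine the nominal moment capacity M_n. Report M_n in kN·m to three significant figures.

M_n ≈ 1570 kN·m

Assume both tension and compression steel yield.
Net tension couple steel: A_s − A'_s = 4350 mm².
a = (A_s − A'_s) f_y / (0.85 f'_c b) = 1805250/(0.85 × 38 × 285) = 196.11 mm.
c = a/β₁ = 196.11/0.779 = 251.75 mm; ε'_s = 0.003(c − d')/c = 0.0024 ≥ f_y/E_s = 0.0021, so compression steel does yield.
M_n = (A_s − A'_s) f_y (d − a/2) + A'_s f_y (d − d') = [1805250 × (765 − 98.055) + 514600 × (765 − 51)] × 10⁻⁶ = 1204.00 + 367.42 = 1571.42 kN·m.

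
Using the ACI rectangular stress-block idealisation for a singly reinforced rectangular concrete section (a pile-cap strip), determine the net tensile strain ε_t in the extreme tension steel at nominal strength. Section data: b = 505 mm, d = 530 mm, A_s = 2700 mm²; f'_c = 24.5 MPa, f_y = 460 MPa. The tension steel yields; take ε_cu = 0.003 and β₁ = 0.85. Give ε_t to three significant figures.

a = A_s f_y/(0.85 f'_c b) = 118.10 mm.
β₁ = 0.85, so c = a/β₁ = 118.10/0.85 = 138.94 mm.
From the linear strain diagram with ε_cu = 0.003: ε_t = 0.003 (d − c)/c = 0.003 × (530 − 138.94)/138.94 = 0.00844.
Since ε_t ≥ 0.005, the section is tension-controlled.

ε_t ≈ 0.00844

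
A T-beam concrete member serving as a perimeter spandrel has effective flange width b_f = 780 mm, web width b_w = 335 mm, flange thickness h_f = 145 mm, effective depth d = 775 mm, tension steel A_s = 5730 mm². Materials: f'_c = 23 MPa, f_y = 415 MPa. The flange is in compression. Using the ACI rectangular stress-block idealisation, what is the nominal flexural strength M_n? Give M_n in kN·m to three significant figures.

M_n ≈ 1660 kN·m

Tension: T = A_s f_y = 5730 × 415 = 2377950 N.
Try a within the flange: a = T/(0.85 f'_c b_f) = 2377950/(0.85 × 23 × 780) = 155.94 mm.
a = 155.94 > h_f = 145 mm: the block extends into the web. Split into flange-overhang and web parts.
C_f = 0.85 f'_c (b_f − b_w) h_f = 0.85 × 23 × (780 − 335) × 145 = 1261464 N.
Remaining web compression depth: a_w = (T − C_f)/(0.85 f'_c b_w) = (2377950 − 1261464)/(0.85 × 23 × 335) = 170.48 mm.
M_n = C_f(d − h_f/2) + (T − C_f)(d − a_w/2) = 1261464 × (775 − 72.5) + 1116486 × (775 − 85.24) = 886.18 + 770.11 = 1656.29 × 10⁶ N·mm.
M_n = 1656.29 kN·m.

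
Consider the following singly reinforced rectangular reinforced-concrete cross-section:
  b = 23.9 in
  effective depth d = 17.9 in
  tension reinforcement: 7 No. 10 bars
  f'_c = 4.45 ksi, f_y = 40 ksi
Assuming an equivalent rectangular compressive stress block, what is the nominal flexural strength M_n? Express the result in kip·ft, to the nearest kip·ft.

M_n ≈ 472 kip·ft

A_s = 7 × 1.27 = 8.89 in².
T = A_s f_y = 8.89 × 40 = 355.6 kips.
a = T/(0.85 f'_c b) = 355.6/(0.85 × 4.45 × 23.9) = 3.934 in.
M_n = T(d − a/2) = 355.6 × (17.9 − 1.967) = 5665.8 kip·in = 5665.8/12 = 472.15 kip·ft.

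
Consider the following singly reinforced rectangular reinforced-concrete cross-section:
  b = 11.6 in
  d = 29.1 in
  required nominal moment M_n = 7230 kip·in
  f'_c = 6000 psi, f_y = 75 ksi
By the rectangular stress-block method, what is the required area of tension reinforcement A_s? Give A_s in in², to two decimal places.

From M_n = 0.85 f'_c a b (d − a/2):
a = d − √(d² − 2M_n/(0.85 f'_c b)) = 29.1 − √(29.1² − 2 × 7230/(0.85 × 6 × 11.6)) = 4.556 in.
A_s = 0.85 f'_c a b / f_y = 0.85 × 6 × 4.556 × 11.6 / 75 = 3.594 in².

A_s ≈ 3.59 in²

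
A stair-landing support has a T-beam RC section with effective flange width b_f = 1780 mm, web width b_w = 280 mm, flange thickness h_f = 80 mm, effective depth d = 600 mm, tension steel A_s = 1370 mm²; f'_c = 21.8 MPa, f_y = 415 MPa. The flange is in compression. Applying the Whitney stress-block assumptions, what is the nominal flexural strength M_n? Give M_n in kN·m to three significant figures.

Tension: T = A_s f_y = 1370 × 415 = 568550 N.
Try a within the flange: a = T/(0.85 f'_c b_f) = 568550/(0.85 × 21.8 × 1780) = 17.24 mm.
Since a = 17.24 ≤ h_f = 80 mm, the stress block lies entirely in the flange; analyse as a rectangular beam of width b_f.
M_n = T(d − a/2) = 568550 × (600 − 8.62) = 336.23 × 10⁶ N·mm.
M_n = 336.23 kN·m.

M_n ≈ 336 kN·m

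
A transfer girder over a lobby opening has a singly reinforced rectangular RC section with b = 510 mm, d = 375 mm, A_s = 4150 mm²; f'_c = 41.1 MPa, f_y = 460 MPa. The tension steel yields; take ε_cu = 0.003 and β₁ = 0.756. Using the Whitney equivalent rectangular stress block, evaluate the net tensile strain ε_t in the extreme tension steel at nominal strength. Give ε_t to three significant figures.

ε_t ≈ 0.00494

a = A_s f_y/(0.85 f'_c b) = 107.15 mm.
β₁ = 0.756, so c = a/β₁ = 107.15/0.756 = 141.73 mm.
From the linear strain diagram with ε_cu = 0.003: ε_t = 0.003 (d − c)/c = 0.003 × (375 − 141.73)/141.73 = 0.00494.
ε_t is between 0.004 and 0.005 — transition zone.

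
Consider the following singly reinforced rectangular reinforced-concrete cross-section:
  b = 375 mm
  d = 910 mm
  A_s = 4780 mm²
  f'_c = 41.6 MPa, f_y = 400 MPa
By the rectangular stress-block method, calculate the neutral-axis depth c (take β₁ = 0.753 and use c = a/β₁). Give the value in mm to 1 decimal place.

T = A_s f_y = 4780 × 400 = 1912000 N = 1912 kN.
Setting C = 0.85 f'_c a b equal to T: a = 1912000/(0.85 × 41.6 × 375) = 144.193 mm.
With β₁ = 0.753, c = a/β₁ = 144.193/0.753 = 191.5 mm.

c ≈ 191.5 mm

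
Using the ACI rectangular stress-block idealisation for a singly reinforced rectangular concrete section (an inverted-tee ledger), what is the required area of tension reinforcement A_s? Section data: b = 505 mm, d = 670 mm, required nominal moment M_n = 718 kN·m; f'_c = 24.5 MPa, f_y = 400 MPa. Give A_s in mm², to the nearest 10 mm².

A_s ≈ 2920 mm²

With M_n = 0.85 f'_c a b (d − a/2), solve the quadratic for a:
a = d − √(d² − 2M_n/(0.85 f'_c b)) = 670 − √(670² − 2 × 718×10⁶/(0.85 × 24.5 × 505)) = 111.11 mm.
A_s = 0.85 f'_c a b / f_y = 0.85 × 24.5 × 111.11 × 505 / 400 = 2921.3 mm².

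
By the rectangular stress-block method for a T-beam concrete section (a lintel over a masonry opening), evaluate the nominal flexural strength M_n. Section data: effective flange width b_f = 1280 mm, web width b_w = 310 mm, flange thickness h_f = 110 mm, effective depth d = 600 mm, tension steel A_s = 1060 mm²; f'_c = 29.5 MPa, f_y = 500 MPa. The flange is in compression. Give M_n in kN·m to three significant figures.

Tension: T = A_s f_y = 1060 × 500 = 530000 N.
Try a within the flange: a = T/(0.85 f'_c b_f) = 530000/(0.85 × 29.5 × 1280) = 16.51 mm.
Since a = 16.51 ≤ h_f = 110 mm, the stress block lies entirely in the flange; analyse as a rectangular beam of width b_f.
M_n = T(d − a/2) = 530000 × (600 − 8.255) = 313.62 × 10⁶ N·mm.
M_n = 313.62 kN·m.

M_n ≈ 314 kN·m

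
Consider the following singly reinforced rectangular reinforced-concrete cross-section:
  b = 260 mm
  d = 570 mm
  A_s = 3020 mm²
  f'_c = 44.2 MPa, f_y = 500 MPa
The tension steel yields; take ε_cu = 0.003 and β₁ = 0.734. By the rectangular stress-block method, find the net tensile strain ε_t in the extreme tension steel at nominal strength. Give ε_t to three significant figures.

a = A_s f_y/(0.85 f'_c b) = 154.58 mm.
β₁ = 0.734, so c = a/β₁ = 154.58/0.734 = 210.60 mm.
From the linear strain diagram with ε_cu = 0.003: ε_t = 0.003 (d − c)/c = 0.003 × (570 − 210.60)/210.60 = 0.00512.
Since ε_t ≥ 0.005, the section is tension-controlled.

ε_t ≈ 0.00512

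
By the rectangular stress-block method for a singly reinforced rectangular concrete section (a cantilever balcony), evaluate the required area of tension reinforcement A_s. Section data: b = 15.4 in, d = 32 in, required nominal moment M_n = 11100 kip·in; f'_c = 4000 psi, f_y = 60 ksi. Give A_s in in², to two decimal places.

From M_n = 0.85 f'_c a b (d − a/2):
a = d − √(d² − 2M_n/(0.85 f'_c b)) = 32 − √(32² − 2 × 11100/(0.85 × 4 × 15.4)) = 7.505 in.
A_s = 0.85 f'_c a b / f_y = 0.85 × 4 × 7.505 × 15.4 / 60 = 6.549 in².

A_s ≈ 6.55 in²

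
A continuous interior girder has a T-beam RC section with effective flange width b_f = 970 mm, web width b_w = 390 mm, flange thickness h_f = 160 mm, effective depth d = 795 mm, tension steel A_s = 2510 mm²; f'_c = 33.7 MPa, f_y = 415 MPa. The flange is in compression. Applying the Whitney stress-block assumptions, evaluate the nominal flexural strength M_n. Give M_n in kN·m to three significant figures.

M_n ≈ 809 kN·m

Tension: T = A_s f_y = 2510 × 415 = 1041650 N.
Try a within the flange: a = T/(0.85 f'_c b_f) = 1041650/(0.85 × 33.7 × 970) = 37.49 mm.
Since a = 37.49 ≤ h_f = 160 mm, the stress block lies entirely in the flange; analyse as a rectangular beam of width b_f.
M_n = T(d − a/2) = 1041650 × (795 − 18.745) = 808.59 × 10⁶ N·mm.
M_n = 808.59 kN·m.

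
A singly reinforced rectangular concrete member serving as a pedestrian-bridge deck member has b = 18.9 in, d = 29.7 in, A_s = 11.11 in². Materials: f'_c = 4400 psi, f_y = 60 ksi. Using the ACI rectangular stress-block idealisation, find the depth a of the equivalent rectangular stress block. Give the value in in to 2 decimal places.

T = A_s f_y = 11.11 × 60 = 666.6 kips.
a = T/(0.85 f'_c b) = 666.6/(0.85 × 4.4 × 18.9) = 9.43 in.

a ≈ 9.43 in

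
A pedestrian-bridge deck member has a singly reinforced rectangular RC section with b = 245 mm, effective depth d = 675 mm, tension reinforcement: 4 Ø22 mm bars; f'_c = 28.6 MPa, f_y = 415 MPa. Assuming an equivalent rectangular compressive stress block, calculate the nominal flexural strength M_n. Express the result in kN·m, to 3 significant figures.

A_s = 4 × 380 = 1520 mm².
T = A_s f_y = 1520 × 415 = 630800 N = 630.8 kN.
From C = T: a = T/(0.85 f'_c b) = 630800/(0.85 × 28.6 × 245) = 105.91 mm.
M_n = T(d − a/2) = 630.8 kN × (675 − 52.955) mm = 392.39 kN·m.

M_n ≈ 392 kN·m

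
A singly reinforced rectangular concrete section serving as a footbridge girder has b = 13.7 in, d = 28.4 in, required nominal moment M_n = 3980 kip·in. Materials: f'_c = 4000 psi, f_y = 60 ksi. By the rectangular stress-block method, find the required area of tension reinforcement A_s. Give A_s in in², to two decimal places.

A_s ≈ 2.47 in²

From M_n = 0.85 f'_c a b (d − a/2):
a = d − √(d² − 2M_n/(0.85 f'_c b)) = 28.4 − √(28.4² − 2 × 3980/(0.85 × 4 × 13.7)) = 3.187 in.
A_s = 0.85 f'_c a b / f_y = 0.85 × 4 × 3.187 × 13.7 / 60 = 2.474 in².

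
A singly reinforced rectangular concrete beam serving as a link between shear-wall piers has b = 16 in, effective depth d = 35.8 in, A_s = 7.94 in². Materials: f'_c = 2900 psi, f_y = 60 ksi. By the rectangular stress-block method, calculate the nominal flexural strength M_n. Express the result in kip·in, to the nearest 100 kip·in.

M_n ≈ 14200 kip·in

T = A_s f_y = 7.94 × 60 = 476.4 kips.
a = T/(0.85 f'_c b) = 476.4/(0.85 × 2.9 × 16) = 12.079 in.
M_n = T(d − a/2) = 476.4 × (35.8 − 6.0395) = 14177.9 kip·in.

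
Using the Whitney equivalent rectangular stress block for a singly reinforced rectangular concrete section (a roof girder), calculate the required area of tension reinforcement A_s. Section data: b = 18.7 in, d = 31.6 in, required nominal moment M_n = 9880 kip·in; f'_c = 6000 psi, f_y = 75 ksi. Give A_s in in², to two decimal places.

A_s ≈ 4.41 in²

From M_n = 0.85 f'_c a b (d − a/2):
a = d − √(d² − 2M_n/(0.85 f'_c b)) = 31.6 − √(31.6² − 2 × 9880/(0.85 × 6 × 18.7)) = 3.469 in.
A_s = 0.85 f'_c a b / f_y = 0.85 × 6 × 3.469 × 18.7 / 75 = 4.411 in².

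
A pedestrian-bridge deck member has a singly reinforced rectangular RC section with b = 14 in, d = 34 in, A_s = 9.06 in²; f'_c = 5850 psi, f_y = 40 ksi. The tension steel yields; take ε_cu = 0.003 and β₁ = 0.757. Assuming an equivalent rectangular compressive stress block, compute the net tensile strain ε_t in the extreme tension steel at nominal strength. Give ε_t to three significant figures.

ε_t ≈ 0.0118

a = A_s f_y/(0.85 f'_c b) = 5.206 in.
β₁ = 0.757, so c = a/β₁ = 5.206/0.757 = 6.877 in.
From the linear strain diagram with ε_cu = 0.003: ε_t = 0.003 (d − c)/c = 0.003 × (34 − 6.877)/6.877 = 0.0118.
Since ε_t ≥ 0.005, the section is tension-controlled.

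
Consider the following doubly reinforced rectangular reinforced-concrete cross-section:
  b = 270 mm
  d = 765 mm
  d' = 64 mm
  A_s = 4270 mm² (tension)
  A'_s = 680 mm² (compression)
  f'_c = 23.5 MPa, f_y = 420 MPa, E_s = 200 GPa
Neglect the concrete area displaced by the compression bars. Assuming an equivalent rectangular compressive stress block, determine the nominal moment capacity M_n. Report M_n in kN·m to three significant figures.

Assume both tension and compression steel yield.
Net tension couple steel: A_s − A'_s = 3590 mm².
a = (A_s − A'_s) f_y / (0.85 f'_c b) = 1507800/(0.85 × 23.5 × 270) = 279.57 mm.
c = a/β₁ = 279.57/0.85 = 328.91 mm; ε'_s = 0.003(c − d')/c = 0.0024 ≥ f_y/E_s = 0.0021, so compression steel does yield.
M_n = (A_s − A'_s) f_y (d − a/2) + A'_s f_y (d − d') = [1507800 × (765 − 139.785) + 285600 × (765 − 64)] × 10⁻⁶ = 942.70 + 200.21 = 1142.91 kN·m.

M_n ≈ 1140 kN·m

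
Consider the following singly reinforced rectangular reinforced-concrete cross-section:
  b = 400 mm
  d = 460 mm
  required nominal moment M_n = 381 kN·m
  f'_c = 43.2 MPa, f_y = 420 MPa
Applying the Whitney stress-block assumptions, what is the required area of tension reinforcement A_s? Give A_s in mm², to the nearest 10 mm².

A_s ≈ 2110 mm²

With M_n = 0.85 f'_c a b (d − a/2), solve the quadratic for a:
a = d − √(d² − 2M_n/(0.85 f'_c b)) = 460 − √(460² − 2 × 381×10⁶/(0.85 × 43.2 × 400)) = 60.35 mm.
A_s = 0.85 f'_c a b / f_y = 0.85 × 43.2 × 60.35 × 400 / 420 = 2110.5 mm².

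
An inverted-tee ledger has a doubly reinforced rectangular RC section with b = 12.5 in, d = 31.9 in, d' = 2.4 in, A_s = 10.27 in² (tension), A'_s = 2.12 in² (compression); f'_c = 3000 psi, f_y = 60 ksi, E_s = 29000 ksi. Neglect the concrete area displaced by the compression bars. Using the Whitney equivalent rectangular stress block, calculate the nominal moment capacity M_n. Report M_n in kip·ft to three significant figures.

Assume both steels yield.
a = (A_s − A'_s) f_y/(0.85 f'_c b) = (10.27 − 2.12) × 60/(0.85 × 3 × 12.5) = 15.341 in.
c = a/β₁ = 15.341/0.85 = 18.048 in; ε'_s = 0.003(c − d')/c = 0.0026 ≥ ε_y = 0.0021, so the compression steel yields.
M_n = (A_s − A'_s) f_y (d − a/2) + A'_s f_y (d − d') = 489 × (31.9 − 7.6705) + 127.2 × (31.9 − 2.4) = 11848.2 + 3752.4 = 15600.6 kip·in = 15600.6/12 = 1300.05 kip·ft.

M_n ≈ 1300 kip·ft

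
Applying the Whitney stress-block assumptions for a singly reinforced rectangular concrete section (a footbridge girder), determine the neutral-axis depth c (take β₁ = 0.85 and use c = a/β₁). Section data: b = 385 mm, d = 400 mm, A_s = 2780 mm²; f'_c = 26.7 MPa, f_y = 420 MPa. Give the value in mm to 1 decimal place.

T = A_s f_y = 2780 × 420 = 1167600 N = 1167.6 kN.
Setting C = 0.85 f'_c a b equal to T: a = 1167600/(0.85 × 26.7 × 385) = 133.630 mm.
With β₁ = 0.85, c = a/β₁ = 133.630/0.85 = 157.2 mm.

c ≈ 157.2 mm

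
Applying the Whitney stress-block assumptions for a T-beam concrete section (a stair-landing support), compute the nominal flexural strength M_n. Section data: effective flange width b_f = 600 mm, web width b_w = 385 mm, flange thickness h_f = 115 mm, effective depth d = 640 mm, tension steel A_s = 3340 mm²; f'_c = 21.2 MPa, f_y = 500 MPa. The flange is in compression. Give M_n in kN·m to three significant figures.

Tension: T = A_s f_y = 3340 × 500 = 1670000 N.
Try a within the flange: a = T/(0.85 f'_c b_f) = 1670000/(0.85 × 21.2 × 600) = 154.46 mm.
a = 154.46 > h_f = 115 mm: the block extends into the web. Split into flange-overhang and web parts.
C_f = 0.85 f'_c (b_f − b_w) h_f = 0.85 × 21.2 × (600 − 385) × 115 = 445545 N.
Remaining web compression depth: a_w = (T − C_f)/(0.85 f'_c b_w) = (1670000 − 445545)/(0.85 × 21.2 × 385) = 176.49 mm.
M_n = C_f(d − h_f/2) + (T − C_f)(d − a_w/2) = 445545 × (640 − 57.5) + 1224455 × (640 − 88.245) = 259.53 + 675.60 = 935.13 × 10⁶ N·mm.
M_n = 935.13 kN·m.

M_n ≈ 935 kN·m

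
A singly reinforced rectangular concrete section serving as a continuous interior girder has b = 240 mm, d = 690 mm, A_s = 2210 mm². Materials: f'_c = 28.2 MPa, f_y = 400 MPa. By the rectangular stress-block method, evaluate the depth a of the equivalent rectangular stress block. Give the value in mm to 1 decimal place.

T = A_s f_y = 2210 × 400 = 884000 N = 884 kN.
Setting C = 0.85 f'_c a b equal to T: a = 884000/(0.85 × 28.2 × 240) = 153.7 mm.

a ≈ 153.7 mm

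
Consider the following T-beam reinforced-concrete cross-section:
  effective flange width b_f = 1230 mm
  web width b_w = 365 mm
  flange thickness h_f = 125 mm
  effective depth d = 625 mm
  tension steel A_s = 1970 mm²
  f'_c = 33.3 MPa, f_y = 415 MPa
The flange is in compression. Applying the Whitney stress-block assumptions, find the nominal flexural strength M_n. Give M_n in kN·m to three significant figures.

M_n ≈ 501 kN·m

Tension: T = A_s f_y = 1970 × 415 = 817550 N.
Try a within the flange: a = T/(0.85 f'_c b_f) = 817550/(0.85 × 33.3 × 1230) = 23.48 mm.
Since a = 23.48 ≤ h_f = 125 mm, the stress block lies entirely in the flange; analyse as a rectangular beam of width b_f.
M_n = T(d − a/2) = 817550 × (625 − 11.74) = 501.37 × 10⁶ N·mm.
M_n = 501.37 kN·m.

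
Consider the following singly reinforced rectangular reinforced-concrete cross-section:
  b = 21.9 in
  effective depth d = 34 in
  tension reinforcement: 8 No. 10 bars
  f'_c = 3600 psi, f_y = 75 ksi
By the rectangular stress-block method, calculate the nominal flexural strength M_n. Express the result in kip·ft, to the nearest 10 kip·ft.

M_n ≈ 1800 kip·ft

A_s = 8 × 1.27 = 10.16 in².
T = A_s f_y = 10.16 × 75 = 762 kips.
a = T/(0.85 f'_c b) = 762/(0.85 × 3.6 × 21.9) = 11.371 in.
M_n = T(d − a/2) = 762 × (34 − 5.6855) = 21575.6 kip·in = 21575.6/12 = 1797.97 kip·ft.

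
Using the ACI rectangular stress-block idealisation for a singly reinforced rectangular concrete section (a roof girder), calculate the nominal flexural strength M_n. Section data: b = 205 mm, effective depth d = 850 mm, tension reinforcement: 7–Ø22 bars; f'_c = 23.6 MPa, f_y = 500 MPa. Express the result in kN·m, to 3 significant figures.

M_n ≈ 915 kN·m

A_s = 7 × 380 = 2660 mm².
T = A_s f_y = 2660 × 500 = 1330000 N = 1330 kN.
From C = T: a = T/(0.85 f'_c b) = 1330000/(0.85 × 23.6 × 205) = 323.42 mm.
M_n = T(d − a/2) = 1330 kN × (850 − 161.71) mm = 915.43 kN·m.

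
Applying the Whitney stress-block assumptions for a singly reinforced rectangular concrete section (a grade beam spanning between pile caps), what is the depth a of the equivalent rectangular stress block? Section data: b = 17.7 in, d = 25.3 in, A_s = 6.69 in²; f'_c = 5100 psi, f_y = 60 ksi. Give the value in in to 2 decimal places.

T = A_s f_y = 6.69 × 60 = 401.4 kips.
a = T/(0.85 f'_c b) = 401.4/(0.85 × 5.1 × 17.7) = 5.23 in.

a ≈ 5.23 in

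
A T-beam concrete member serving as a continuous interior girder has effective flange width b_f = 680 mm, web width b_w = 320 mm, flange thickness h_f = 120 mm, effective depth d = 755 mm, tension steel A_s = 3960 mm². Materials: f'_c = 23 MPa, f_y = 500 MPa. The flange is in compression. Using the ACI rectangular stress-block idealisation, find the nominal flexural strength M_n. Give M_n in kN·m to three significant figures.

M_n ≈ 1340 kN·m

Tension: T = A_s f_y = 3960 × 500 = 1980000 N.
Try a within the flange: a = T/(0.85 f'_c b_f) = 1980000/(0.85 × 23 × 680) = 148.94 mm.
a = 148.94 > h_f = 120 mm: the block extends into the web. Split into flange-overhang and web parts.
C_f = 0.85 f'_c (b_f − b_w) h_f = 0.85 × 23 × (680 − 320) × 120 = 844560 N.
Remaining web compression depth: a_w = (T − C_f)/(0.85 f'_c b_w) = (1980000 − 844560)/(0.85 × 23 × 320) = 181.50 mm.
M_n = C_f(d − h_f/2) + (T − C_f)(d − a_w/2) = 844560 × (755 − 60) + 1135440 × (755 − 90.75) = 586.97 + 754.22 = 1341.19 × 10⁶ N·mm.
M_n = 1341.19 kN·m.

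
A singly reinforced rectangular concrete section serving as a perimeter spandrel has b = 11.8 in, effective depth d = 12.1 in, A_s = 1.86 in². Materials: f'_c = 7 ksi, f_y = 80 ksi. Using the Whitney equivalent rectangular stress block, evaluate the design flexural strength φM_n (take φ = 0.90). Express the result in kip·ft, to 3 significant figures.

φM_n ≈ 123 kip·ft

T = A_s f_y = 1.86 × 80 = 148.8 kips.
a = T/(0.85 f'_c b) = 148.8/(0.85 × 7 × 11.8) = 2.119 in.
M_n = T(d − a/2) = 148.8 × (12.1 − 1.0595) = 1642.8 kip·in = 1642.8/12 = 136.90 kip·ft.
φM_n = 0.90 × 136.90 = 123.21 kip·ft.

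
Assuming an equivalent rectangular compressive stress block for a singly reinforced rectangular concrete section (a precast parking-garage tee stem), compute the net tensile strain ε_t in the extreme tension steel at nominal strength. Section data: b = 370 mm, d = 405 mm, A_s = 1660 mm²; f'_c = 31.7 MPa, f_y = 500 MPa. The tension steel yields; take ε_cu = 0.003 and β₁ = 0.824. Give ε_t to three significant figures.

a = A_s f_y/(0.85 f'_c b) = 83.25 mm.
β₁ = 0.824, so c = a/β₁ = 83.25/0.824 = 101.03 mm.
From the linear strain diagram with ε_cu = 0.003: ε_t = 0.003 (d − c)/c = 0.003 × (405 − 101.03)/101.03 = 0.00903.
Since ε_t ≥ 0.005, the section is tension-controlled.

ε_t ≈ 0.00903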